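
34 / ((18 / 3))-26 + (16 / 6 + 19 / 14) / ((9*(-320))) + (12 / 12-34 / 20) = -2544361 / 120960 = -21.03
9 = 9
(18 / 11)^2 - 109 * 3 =-39243 / 121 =-324.32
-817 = -817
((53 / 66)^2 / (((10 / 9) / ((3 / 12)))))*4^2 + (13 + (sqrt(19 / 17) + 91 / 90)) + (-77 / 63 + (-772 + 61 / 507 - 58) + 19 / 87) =-21737060974 / 26685945 + sqrt(323) / 17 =-813.49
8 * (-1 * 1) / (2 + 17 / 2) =-16 / 21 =-0.76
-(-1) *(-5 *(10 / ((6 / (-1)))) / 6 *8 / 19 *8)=800 / 171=4.68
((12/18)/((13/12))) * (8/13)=64/169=0.38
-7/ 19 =-0.37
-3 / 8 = -0.38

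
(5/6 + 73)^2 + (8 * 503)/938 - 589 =82168537/16884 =4866.65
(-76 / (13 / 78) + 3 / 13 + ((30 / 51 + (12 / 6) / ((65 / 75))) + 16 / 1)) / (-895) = 96549 / 197795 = 0.49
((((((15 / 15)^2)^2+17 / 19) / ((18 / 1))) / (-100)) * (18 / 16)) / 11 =-9 / 83600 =-0.00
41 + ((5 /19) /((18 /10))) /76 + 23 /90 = 297879 /7220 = 41.26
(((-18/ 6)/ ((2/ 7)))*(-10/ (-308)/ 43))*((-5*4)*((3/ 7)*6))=0.41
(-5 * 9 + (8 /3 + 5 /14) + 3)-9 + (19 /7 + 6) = -1649 /42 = -39.26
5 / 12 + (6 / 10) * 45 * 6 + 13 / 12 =327 / 2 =163.50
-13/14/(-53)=13/742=0.02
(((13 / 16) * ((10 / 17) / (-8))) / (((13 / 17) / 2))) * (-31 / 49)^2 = -4805 / 76832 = -0.06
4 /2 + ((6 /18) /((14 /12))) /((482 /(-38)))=3336 /1687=1.98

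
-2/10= -1/5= -0.20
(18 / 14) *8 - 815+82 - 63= -785.71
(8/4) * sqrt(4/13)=4 * sqrt(13)/13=1.11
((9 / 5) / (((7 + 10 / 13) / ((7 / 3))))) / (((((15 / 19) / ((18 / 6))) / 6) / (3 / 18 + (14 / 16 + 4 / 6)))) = 21.06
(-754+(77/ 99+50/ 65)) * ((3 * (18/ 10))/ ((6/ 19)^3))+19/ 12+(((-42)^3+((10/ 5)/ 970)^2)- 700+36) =-203777.29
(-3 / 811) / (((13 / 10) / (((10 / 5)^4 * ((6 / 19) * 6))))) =-17280 / 200317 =-0.09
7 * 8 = 56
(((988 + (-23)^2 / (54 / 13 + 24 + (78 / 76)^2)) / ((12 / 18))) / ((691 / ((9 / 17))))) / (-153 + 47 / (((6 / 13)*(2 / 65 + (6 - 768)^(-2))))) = 73193111472 / 199806152942879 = 0.00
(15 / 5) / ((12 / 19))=19 / 4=4.75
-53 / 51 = -1.04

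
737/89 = 8.28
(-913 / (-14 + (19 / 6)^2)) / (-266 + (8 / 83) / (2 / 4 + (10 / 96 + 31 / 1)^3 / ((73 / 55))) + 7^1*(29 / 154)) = -110966157352954376 / 127784273617885547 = -0.87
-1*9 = -9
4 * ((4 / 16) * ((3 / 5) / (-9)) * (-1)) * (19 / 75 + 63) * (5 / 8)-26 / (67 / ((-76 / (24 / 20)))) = 410231 / 15075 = 27.21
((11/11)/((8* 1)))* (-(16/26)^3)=-0.03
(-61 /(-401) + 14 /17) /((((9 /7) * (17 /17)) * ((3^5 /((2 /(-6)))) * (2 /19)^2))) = -1867453 /19878372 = -0.09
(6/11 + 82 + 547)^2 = 47955625/121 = 396327.48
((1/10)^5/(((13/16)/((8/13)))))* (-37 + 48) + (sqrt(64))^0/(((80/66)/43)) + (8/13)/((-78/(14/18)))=4046120129/114075000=35.47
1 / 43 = 0.02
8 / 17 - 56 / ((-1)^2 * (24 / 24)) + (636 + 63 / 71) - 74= 612381 / 1207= 507.36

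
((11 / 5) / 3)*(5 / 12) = 11 / 36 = 0.31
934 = 934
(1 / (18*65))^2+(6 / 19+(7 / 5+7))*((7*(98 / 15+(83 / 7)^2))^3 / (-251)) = -2123348297599926625777 / 55980036157500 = -37930455.99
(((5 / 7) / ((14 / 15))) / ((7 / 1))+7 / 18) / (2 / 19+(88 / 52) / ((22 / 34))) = 189943 / 1037232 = 0.18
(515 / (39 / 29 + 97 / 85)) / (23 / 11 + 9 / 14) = 97749575 / 1289944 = 75.78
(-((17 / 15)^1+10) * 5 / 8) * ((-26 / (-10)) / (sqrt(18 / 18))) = -2171 / 120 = -18.09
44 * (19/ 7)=836/ 7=119.43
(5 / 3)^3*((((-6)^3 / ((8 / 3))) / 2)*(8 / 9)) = -500 / 3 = -166.67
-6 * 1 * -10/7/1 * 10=600/7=85.71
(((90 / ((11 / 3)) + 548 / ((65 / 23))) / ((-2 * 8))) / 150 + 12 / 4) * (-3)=-2495903 / 286000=-8.73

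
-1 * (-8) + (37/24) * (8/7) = 205/21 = 9.76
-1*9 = -9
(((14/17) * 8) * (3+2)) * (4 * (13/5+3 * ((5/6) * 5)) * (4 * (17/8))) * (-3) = -50736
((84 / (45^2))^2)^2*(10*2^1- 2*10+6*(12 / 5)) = 4917248 / 115330078125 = 0.00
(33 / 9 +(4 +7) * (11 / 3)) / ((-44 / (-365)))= 365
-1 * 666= -666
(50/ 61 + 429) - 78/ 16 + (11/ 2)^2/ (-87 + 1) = 4454829/ 10492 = 424.59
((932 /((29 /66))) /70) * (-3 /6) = -15.15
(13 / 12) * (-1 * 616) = -667.33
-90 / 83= -1.08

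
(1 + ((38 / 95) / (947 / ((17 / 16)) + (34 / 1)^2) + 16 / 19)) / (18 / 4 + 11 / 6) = 9137019 / 31410610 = 0.29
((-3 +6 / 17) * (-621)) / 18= 3105 / 34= 91.32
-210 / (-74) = 105 / 37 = 2.84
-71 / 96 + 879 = 84313 / 96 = 878.26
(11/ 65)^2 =121/ 4225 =0.03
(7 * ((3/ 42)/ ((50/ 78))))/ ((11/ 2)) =39/ 275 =0.14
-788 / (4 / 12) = -2364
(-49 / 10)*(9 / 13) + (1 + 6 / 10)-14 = -2053 / 130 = -15.79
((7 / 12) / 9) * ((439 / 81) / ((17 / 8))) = 6146 / 37179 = 0.17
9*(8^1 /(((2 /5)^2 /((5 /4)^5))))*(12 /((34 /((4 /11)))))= 2109375 /11968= 176.25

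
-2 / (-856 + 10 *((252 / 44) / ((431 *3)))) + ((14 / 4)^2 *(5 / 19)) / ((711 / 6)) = 539812981 / 18273561258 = 0.03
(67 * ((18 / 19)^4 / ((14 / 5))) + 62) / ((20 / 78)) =1445784483 / 4561235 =316.97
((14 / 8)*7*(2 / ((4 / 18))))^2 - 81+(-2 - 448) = 11624.06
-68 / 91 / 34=-2 / 91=-0.02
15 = 15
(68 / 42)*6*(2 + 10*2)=1496 / 7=213.71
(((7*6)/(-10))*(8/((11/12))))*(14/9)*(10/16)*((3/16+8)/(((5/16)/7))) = -359464/55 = -6535.71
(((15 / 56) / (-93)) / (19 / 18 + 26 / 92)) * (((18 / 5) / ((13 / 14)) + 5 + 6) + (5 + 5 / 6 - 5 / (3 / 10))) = -108813 / 12502672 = -0.01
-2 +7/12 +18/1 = 199/12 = 16.58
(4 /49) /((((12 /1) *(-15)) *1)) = -1 /2205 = -0.00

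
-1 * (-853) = 853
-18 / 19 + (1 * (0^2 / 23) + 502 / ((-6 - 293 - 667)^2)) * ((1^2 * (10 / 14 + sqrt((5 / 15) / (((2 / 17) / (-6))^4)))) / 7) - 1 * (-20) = 72539 * sqrt(3) / 1088682 + 8276184409 / 434384118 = 19.17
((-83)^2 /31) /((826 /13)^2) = 1164241 /21150556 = 0.06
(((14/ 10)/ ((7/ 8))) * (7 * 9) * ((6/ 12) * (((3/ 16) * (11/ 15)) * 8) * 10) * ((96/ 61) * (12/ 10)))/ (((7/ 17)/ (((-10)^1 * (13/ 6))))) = -16803072/ 305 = -55092.04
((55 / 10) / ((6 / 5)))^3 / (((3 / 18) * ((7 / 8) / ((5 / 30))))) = 166375 / 1512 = 110.04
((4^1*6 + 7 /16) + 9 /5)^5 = 40743862065910499 /3276800000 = 12434039.94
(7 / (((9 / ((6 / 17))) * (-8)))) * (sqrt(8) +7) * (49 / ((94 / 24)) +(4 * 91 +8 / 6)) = -127.43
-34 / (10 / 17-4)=289 / 29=9.97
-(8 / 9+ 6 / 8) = -59 / 36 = -1.64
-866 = -866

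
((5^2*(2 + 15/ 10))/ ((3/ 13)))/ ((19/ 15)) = 11375/ 38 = 299.34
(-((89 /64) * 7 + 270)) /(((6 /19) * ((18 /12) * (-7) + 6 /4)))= 340157 /3456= 98.43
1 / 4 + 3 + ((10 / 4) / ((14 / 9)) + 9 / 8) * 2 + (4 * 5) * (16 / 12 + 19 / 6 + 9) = 1951 / 7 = 278.71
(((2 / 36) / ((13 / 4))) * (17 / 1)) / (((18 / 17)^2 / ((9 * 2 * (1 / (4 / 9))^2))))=4913 / 208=23.62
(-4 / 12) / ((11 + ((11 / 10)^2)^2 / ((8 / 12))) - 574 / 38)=380000 / 2176389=0.17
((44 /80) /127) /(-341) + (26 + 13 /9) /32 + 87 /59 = 780092617 /334487520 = 2.33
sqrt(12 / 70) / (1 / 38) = 38 * sqrt(210) / 35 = 15.73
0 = 0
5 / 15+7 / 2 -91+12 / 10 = -85.97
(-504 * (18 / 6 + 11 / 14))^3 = -6946005312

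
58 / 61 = 0.95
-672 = -672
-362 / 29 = -12.48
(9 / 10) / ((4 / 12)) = 27 / 10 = 2.70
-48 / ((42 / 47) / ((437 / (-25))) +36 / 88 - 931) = 21689184 / 420518047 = 0.05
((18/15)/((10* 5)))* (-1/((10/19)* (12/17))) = -323/5000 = -0.06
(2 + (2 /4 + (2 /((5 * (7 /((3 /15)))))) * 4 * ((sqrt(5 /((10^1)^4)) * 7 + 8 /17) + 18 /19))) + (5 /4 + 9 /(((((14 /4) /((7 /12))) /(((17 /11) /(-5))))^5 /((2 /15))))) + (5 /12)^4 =2 * sqrt(5) /625 + 16801080102214909 /4369635732000000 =3.85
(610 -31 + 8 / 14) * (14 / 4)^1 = 4057 / 2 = 2028.50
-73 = -73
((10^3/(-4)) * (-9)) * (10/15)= 1500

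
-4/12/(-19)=1/57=0.02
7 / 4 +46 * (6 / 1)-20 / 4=1091 / 4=272.75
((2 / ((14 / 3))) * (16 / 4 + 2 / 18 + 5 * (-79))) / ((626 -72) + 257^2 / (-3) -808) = 3518 / 467677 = 0.01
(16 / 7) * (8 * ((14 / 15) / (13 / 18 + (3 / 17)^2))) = 443904 / 19595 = 22.65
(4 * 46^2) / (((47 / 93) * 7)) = 787152 / 329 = 2392.56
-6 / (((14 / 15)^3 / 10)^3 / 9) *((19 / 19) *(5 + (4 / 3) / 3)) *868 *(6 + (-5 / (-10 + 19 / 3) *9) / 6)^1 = -79102017333984375 / 20706224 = -3820204849.23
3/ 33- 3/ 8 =-25/ 88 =-0.28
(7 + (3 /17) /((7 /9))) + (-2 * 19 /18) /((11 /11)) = 5479 /1071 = 5.12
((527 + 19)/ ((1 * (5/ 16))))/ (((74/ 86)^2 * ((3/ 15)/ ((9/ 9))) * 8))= 2019108/ 1369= 1474.88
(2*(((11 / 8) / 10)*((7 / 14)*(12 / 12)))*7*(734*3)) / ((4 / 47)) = 3984519 / 160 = 24903.24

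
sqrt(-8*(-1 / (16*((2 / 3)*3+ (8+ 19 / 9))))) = 3*sqrt(218) / 218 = 0.20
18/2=9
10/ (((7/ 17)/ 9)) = 1530/ 7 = 218.57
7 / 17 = 0.41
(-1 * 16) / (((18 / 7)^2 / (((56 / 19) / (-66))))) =5488 / 50787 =0.11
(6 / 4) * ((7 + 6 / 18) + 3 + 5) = 23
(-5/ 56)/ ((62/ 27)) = -135/ 3472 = -0.04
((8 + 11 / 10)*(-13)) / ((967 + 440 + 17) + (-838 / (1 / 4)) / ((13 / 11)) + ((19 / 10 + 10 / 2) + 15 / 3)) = 15379 / 182053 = 0.08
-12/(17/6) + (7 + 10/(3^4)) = 3977/1377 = 2.89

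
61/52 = 1.17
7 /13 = 0.54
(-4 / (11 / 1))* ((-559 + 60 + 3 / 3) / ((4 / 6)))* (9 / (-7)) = -26892 / 77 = -349.25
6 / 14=3 / 7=0.43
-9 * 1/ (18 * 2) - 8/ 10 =-21/ 20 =-1.05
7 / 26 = 0.27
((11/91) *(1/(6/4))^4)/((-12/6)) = -88/7371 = -0.01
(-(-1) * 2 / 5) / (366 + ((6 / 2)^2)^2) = 2 / 2235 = 0.00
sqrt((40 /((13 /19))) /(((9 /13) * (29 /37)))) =2 * sqrt(203870) /87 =10.38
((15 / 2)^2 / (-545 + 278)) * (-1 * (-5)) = -375 / 356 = -1.05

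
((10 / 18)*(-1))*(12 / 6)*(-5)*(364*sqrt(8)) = 36400*sqrt(2) / 9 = 5719.71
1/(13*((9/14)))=14/117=0.12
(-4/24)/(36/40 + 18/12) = -5/72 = -0.07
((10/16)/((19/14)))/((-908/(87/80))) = -609/1104128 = -0.00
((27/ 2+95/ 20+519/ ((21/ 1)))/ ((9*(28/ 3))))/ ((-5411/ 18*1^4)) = -3609/ 2121112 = -0.00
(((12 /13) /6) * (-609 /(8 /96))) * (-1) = 14616 /13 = 1124.31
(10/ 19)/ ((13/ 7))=70/ 247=0.28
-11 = -11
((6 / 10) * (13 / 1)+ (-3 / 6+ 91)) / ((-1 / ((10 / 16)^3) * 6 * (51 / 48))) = -24575 / 6528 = -3.76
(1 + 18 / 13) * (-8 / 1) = -248 / 13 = -19.08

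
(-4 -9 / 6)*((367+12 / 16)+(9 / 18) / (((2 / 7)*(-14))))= -32351 / 16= -2021.94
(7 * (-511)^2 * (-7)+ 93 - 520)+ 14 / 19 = -243111750 / 19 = -12795355.26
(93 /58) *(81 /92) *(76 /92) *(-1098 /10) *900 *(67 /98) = -236908819845 /3006836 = -78790.07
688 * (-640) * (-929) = 409057280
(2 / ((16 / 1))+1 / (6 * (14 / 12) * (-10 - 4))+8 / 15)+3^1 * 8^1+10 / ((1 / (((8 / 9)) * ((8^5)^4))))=180778091922353606271593 / 17640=10248191152060862033.54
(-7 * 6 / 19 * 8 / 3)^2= 12544 / 361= 34.75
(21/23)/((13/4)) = 84/299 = 0.28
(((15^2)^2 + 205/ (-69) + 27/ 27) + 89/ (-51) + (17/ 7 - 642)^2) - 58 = 8805761795/ 19159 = 459614.90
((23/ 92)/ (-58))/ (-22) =1/ 5104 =0.00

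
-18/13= -1.38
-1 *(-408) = 408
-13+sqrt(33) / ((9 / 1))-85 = -98+sqrt(33) / 9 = -97.36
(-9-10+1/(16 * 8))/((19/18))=-21879/1216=-17.99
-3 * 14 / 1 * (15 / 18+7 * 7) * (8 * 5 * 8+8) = -686504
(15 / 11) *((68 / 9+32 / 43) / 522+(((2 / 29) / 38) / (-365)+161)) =112788984872 / 513687933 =219.57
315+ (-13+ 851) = 1153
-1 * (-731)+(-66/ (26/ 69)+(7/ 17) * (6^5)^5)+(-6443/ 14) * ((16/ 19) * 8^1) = 344091776026239100961922/ 29393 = 11706589188794580374.98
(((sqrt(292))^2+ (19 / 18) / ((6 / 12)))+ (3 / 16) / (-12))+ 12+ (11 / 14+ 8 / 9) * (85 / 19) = 313.59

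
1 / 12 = 0.08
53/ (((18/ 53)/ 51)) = 47753/ 6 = 7958.83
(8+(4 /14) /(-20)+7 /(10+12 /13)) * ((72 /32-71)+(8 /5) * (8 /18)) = -586.94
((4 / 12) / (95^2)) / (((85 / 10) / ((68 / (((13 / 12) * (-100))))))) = -8 / 2933125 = -0.00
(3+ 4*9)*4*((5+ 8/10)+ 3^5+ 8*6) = 231504/5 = 46300.80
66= 66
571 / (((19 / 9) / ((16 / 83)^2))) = 1315584 / 130891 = 10.05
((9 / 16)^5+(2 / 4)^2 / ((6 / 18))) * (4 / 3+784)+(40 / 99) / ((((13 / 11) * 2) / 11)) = 19479215731 / 30670848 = 635.11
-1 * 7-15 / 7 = -9.14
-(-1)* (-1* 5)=-5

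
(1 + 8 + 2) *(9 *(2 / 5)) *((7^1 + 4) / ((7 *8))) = 7.78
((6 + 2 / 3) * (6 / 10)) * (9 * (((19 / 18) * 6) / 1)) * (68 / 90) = 2584 / 15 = 172.27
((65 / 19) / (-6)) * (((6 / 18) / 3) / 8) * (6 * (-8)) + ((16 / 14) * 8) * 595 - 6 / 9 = 930191 / 171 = 5439.71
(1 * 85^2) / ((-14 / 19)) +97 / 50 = -1715598 / 175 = -9803.42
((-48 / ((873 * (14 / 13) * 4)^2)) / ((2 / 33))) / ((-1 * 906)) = 1859 / 30074626512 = 0.00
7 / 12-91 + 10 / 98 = -53105 / 588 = -90.31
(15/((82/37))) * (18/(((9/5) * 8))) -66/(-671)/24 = 169357/20008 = 8.46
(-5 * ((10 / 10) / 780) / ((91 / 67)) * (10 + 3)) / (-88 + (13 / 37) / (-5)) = 12395 / 17791956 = 0.00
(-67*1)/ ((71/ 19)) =-17.93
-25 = -25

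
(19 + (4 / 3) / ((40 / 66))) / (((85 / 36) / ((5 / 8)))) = 477 / 85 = 5.61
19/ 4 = 4.75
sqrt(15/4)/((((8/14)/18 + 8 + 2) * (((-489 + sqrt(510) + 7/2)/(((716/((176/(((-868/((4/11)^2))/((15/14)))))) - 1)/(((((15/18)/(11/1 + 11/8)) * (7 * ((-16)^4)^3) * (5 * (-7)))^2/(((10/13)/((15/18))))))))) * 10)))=7123568043933 * sqrt(34)/21005445882005711110933503126182441045196800000 + 2305661523552981 * sqrt(15)/210054458820057111109335031261824410451968000000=0.00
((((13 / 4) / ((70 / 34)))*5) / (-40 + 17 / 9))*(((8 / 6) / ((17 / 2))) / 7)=-78 / 16807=-0.00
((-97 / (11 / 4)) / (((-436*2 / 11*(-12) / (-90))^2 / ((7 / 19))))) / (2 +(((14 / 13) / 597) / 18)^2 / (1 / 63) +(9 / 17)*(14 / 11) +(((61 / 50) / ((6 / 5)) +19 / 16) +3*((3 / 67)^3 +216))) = -256188052834789649198625 / 1437913151250124044184655012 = -0.00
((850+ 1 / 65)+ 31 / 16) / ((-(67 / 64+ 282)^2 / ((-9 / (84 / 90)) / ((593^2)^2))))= 3062123136 / 3692638917667251663475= 0.00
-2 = -2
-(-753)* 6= 4518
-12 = -12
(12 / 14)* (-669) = -4014 / 7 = -573.43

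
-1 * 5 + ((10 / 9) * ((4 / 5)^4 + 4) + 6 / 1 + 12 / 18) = 7387 / 1125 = 6.57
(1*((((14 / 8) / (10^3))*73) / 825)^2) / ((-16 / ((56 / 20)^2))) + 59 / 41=1.44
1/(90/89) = 89/90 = 0.99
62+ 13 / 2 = 137 / 2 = 68.50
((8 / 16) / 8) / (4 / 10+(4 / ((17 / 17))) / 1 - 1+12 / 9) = 15 / 1136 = 0.01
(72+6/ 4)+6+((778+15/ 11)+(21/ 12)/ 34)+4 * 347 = 3361385/ 1496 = 2246.92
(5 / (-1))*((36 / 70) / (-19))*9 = 162 / 133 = 1.22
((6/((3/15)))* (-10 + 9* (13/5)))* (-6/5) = -2412/5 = -482.40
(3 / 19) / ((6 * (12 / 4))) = 1 / 114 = 0.01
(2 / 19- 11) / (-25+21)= 207 / 76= 2.72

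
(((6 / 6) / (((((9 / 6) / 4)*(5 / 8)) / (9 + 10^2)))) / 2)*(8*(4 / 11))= 111616 / 165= 676.46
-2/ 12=-1/ 6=-0.17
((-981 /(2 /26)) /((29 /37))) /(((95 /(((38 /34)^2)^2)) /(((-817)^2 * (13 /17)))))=-28084219064094843 /205879265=-136411110.00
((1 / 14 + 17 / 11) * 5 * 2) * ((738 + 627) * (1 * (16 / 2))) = 1942200 / 11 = 176563.64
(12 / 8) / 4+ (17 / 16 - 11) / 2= -147 / 32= -4.59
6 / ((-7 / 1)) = -6 / 7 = -0.86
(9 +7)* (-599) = -9584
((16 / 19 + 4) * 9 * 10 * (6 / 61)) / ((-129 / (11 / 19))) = -182160 / 946903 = -0.19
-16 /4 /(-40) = 1 /10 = 0.10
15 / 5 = 3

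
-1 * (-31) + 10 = 41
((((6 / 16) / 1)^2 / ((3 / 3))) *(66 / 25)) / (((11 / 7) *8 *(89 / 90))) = 1701 / 56960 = 0.03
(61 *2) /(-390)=-61 /195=-0.31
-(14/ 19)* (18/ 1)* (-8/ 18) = 112/ 19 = 5.89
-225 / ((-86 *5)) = 45 / 86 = 0.52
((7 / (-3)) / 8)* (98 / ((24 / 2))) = -343 / 144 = -2.38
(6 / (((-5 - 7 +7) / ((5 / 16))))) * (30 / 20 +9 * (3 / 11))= -261 / 176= -1.48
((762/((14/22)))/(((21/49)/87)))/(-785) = -309.65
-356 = -356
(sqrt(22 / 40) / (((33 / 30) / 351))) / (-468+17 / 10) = -3510*sqrt(55) / 51293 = -0.51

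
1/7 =0.14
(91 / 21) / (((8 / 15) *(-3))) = -65 / 24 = -2.71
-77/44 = -7/4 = -1.75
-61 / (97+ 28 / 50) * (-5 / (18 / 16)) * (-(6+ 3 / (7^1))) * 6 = -610000 / 5691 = -107.19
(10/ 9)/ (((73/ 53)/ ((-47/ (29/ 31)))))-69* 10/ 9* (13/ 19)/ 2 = -66.76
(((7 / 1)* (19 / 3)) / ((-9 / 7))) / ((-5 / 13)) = 89.65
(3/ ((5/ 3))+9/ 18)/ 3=23/ 30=0.77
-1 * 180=-180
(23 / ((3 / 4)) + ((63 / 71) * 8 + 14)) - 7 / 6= 7185 / 142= 50.60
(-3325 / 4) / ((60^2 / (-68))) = 2261 / 144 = 15.70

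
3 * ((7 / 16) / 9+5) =727 / 48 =15.15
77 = 77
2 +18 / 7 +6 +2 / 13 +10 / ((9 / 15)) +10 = 37.39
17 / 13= 1.31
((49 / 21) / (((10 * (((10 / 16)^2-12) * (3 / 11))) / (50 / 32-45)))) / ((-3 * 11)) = -1946 / 20061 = -0.10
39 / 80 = 0.49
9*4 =36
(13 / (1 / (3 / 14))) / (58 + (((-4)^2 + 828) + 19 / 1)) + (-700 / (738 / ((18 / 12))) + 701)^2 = 31823502387269 / 65024442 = 489408.31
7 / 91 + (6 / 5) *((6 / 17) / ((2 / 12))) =2893 / 1105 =2.62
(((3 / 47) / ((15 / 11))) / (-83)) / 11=-0.00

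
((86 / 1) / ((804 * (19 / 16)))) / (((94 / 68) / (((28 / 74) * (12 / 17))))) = 38528 / 2213747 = 0.02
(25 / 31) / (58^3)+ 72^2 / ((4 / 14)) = 109743475993 / 6048472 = 18144.00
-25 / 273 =-0.09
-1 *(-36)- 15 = 21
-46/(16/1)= -23/8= -2.88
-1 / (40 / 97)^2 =-9409 / 1600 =-5.88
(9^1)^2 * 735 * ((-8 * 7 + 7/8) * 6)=-78764805/4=-19691201.25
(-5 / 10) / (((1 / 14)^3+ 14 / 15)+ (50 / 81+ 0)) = -0.32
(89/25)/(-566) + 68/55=1.23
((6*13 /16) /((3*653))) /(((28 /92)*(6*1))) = 299 /219408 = 0.00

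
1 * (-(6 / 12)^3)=-1 / 8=-0.12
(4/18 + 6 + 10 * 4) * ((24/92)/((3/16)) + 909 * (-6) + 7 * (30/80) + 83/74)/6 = -964492178/22977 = -41976.42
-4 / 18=-2 / 9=-0.22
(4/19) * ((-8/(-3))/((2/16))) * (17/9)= 4352/513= 8.48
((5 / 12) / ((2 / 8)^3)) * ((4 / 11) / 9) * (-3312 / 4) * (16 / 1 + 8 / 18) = -4357120 / 297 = -14670.44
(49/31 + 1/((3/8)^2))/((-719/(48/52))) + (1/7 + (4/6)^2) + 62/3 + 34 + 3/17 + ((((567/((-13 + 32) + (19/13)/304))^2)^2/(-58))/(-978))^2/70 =120322929680678371561186779856754451393332372642/2067183981683443685151357352436514142826515215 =58.21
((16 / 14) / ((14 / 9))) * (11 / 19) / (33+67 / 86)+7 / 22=0.33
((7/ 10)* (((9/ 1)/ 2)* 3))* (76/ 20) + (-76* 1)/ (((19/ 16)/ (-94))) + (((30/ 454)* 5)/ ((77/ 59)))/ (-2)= 10577912239/ 1747900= 6051.78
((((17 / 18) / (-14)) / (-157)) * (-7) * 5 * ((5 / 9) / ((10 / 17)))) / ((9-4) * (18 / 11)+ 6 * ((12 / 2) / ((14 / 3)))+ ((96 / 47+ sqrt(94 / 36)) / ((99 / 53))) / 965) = -126076401280023810 / 141111452990229386513+ 17598899319155 * sqrt(94) / 3386674871765505276312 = -0.00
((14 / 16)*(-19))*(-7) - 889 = -6181 / 8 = -772.62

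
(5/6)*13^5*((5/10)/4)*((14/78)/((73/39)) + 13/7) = 926376035/12264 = 75536.21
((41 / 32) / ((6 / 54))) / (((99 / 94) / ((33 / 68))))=5781 / 1088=5.31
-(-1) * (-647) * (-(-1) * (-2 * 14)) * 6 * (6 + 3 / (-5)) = 2934792 / 5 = 586958.40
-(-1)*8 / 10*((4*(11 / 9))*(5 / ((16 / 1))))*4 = 44 / 9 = 4.89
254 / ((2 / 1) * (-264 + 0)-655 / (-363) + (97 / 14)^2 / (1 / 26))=9035796 / 25682189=0.35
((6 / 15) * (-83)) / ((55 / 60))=-1992 / 55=-36.22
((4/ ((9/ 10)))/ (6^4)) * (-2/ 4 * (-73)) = 365/ 2916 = 0.13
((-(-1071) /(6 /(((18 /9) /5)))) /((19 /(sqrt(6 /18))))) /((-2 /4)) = -238*sqrt(3) /95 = -4.34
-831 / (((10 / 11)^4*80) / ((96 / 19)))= -36500013 / 475000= -76.84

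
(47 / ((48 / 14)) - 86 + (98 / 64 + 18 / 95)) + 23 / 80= -128197 / 1824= -70.28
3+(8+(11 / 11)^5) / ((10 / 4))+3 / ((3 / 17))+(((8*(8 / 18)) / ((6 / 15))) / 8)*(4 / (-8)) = 1037 / 45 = 23.04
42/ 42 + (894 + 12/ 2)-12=889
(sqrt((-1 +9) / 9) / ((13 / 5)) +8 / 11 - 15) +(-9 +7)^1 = -15.91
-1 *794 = -794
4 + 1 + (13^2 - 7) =167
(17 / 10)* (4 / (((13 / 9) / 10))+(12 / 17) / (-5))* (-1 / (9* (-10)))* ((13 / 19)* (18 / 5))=15222 / 11875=1.28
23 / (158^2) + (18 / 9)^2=99879 / 24964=4.00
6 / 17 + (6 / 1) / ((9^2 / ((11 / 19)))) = 3452 / 8721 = 0.40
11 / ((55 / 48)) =48 / 5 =9.60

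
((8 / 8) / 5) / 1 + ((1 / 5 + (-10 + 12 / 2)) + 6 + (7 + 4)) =67 / 5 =13.40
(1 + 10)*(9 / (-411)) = -33 / 137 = -0.24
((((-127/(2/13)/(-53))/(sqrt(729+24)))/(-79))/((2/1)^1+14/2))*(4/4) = -1651*sqrt(753)/56750598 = -0.00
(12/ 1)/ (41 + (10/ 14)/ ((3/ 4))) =252/ 881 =0.29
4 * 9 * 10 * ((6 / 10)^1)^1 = 216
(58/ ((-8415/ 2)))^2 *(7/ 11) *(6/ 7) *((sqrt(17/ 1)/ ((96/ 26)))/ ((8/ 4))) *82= 0.00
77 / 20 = 3.85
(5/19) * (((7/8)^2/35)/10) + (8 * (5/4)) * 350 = 42560007/12160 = 3500.00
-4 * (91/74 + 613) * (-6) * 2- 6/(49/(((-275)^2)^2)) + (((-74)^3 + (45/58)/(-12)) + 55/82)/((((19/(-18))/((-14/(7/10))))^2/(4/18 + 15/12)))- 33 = -711615467528965029/778192177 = -914446956.11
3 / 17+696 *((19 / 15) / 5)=75011 / 425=176.50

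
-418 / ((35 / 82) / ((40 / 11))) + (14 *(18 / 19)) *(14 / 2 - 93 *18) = -3414220 / 133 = -25670.83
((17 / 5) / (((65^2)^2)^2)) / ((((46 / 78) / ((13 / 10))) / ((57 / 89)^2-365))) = -73641858 / 8587524844208984375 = -0.00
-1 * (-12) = 12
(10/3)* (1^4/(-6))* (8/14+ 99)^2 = -2429045/441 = -5508.04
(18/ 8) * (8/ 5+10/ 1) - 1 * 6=201/ 10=20.10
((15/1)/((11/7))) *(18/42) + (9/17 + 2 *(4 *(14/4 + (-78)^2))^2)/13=221753025044/2431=91218850.29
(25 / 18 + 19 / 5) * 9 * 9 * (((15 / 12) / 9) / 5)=11.68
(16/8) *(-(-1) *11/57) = 22/57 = 0.39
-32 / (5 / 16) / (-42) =256 / 105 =2.44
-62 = -62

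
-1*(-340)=340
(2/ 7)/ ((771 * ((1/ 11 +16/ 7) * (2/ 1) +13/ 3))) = 22/ 539443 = 0.00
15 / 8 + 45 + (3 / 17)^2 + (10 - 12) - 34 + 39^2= 3541767 / 2312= 1531.91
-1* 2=-2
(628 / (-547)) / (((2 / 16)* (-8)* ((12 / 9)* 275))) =471 / 150425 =0.00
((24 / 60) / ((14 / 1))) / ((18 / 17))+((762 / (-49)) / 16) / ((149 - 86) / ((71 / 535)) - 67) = 12561953 / 510642720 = 0.02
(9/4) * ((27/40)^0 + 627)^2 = 887364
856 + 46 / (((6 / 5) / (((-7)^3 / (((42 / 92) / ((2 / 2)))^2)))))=-1680268 / 27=-62232.15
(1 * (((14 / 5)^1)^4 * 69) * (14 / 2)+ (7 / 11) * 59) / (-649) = -204362333 / 4461875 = -45.80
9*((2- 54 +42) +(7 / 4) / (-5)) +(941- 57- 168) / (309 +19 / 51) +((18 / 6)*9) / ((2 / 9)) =30.66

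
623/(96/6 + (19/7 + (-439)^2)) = 4361/1349178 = 0.00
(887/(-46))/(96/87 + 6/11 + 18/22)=-282953/36202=-7.82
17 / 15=1.13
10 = 10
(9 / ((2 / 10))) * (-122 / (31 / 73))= -400770 / 31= -12928.06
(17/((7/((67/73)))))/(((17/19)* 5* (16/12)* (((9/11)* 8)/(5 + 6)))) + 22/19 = 8322787/4660320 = 1.79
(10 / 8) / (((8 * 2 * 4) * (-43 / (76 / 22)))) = -95 / 60544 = -0.00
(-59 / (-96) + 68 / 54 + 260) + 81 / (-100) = 5638979 / 21600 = 261.06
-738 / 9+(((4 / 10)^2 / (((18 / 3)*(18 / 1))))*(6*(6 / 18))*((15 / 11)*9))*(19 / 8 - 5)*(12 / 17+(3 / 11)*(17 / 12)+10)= -83.06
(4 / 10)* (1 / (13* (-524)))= -1 / 17030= -0.00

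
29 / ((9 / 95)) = 2755 / 9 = 306.11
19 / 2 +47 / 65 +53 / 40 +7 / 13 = 1257 / 104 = 12.09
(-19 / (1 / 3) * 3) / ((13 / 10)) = -1710 / 13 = -131.54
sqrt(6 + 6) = 3.46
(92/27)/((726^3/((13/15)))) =299/38744039070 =0.00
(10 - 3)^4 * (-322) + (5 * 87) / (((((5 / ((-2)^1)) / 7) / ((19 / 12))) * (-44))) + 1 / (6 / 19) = -204091801 / 264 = -773075.00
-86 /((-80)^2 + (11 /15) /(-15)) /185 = -3870 /53279593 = -0.00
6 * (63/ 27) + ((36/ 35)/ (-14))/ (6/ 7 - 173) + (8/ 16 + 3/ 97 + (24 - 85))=-380204133/ 8181950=-46.47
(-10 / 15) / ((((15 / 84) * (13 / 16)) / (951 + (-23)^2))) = -265216 / 39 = -6800.41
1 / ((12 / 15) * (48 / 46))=1.20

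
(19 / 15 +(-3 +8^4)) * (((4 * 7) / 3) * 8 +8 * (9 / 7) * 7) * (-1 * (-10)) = 54044320 / 9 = 6004924.44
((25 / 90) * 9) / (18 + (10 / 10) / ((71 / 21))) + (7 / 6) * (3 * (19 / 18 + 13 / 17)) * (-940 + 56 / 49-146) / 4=-915691837 / 529992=-1727.75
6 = 6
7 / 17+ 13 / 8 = 277 / 136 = 2.04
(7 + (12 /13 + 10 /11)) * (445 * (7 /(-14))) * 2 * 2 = -1124070 /143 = -7860.63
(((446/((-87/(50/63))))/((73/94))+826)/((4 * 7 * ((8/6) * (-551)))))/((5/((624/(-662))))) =2134581397/283783924095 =0.01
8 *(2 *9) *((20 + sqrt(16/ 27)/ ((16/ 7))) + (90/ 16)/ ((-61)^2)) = 28 *sqrt(3) + 10717290/ 3721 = 2928.72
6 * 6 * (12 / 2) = 216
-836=-836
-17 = -17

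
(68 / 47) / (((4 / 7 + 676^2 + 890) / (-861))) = -204918 / 75319051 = -0.00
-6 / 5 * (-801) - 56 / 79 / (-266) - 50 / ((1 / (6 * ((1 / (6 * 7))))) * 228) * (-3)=961.30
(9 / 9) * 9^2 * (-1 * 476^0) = -81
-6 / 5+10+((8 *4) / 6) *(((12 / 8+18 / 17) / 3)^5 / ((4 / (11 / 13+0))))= 20619910091 / 2214976920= 9.31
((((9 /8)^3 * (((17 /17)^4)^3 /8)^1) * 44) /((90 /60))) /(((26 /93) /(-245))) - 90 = -62102385 /13312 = -4665.14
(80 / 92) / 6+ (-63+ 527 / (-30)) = -18497 / 230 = -80.42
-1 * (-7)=7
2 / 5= 0.40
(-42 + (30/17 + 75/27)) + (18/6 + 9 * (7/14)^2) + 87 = 33533/612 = 54.79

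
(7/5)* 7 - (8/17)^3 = 238177/24565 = 9.70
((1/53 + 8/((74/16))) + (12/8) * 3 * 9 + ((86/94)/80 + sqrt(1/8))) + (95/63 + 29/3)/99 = sqrt(2)/4 + 177148212221/4180695120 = 42.73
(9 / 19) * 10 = 90 / 19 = 4.74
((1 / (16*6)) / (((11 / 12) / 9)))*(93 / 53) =837 / 4664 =0.18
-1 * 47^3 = -103823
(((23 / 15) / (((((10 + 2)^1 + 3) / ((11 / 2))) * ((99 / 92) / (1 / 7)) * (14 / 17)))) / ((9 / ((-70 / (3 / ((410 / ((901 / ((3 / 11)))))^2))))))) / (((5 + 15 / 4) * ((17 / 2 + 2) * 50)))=-28455968 / 36119995532775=-0.00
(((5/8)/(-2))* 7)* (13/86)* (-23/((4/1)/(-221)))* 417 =-964423005/5504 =-175222.20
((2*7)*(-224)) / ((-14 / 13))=2912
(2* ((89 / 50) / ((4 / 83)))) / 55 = 7387 / 5500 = 1.34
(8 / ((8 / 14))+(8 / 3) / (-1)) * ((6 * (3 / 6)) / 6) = 17 / 3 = 5.67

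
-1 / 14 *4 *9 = -18 / 7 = -2.57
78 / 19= 4.11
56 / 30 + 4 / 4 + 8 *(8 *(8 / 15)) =37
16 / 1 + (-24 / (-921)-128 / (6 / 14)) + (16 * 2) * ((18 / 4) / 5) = -1168936 / 4605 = -253.84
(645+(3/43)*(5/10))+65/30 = 83489/129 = 647.20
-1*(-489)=489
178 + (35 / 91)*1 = 178.38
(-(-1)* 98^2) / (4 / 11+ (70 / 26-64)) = -196196 / 1245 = -157.59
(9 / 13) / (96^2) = 1 / 13312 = 0.00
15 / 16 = 0.94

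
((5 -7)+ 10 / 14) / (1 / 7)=-9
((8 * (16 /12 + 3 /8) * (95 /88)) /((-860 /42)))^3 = -162146094677 /433454354432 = -0.37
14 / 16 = 0.88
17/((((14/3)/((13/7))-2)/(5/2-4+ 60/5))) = 13923/40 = 348.08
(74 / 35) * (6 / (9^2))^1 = 148 / 945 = 0.16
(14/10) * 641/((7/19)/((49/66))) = 596771/330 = 1808.40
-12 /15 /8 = -0.10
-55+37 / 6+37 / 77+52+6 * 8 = 23861 / 462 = 51.65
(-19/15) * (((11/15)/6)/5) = -209/6750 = -0.03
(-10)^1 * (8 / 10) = -8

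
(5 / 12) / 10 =1 / 24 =0.04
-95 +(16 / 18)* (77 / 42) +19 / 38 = -5015 / 54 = -92.87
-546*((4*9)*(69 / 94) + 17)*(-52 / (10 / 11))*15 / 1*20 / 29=19122863760 / 1363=14029980.75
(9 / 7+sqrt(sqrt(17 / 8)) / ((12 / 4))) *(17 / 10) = 17 *34^(1 / 4) / 60+153 / 70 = 2.87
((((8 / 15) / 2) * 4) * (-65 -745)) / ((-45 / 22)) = 2112 / 5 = 422.40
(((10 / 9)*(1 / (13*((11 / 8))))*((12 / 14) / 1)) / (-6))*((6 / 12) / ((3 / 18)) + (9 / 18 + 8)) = -920 / 9009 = -0.10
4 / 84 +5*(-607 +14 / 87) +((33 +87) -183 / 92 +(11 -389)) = -61521301 / 18676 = -3294.14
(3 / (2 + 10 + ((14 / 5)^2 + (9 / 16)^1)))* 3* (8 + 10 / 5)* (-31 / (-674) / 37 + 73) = 32769090000 / 101759509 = 322.02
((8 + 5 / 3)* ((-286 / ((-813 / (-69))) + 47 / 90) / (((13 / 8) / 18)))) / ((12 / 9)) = -33598414 / 17615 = -1907.38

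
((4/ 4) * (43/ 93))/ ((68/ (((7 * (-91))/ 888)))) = -0.00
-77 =-77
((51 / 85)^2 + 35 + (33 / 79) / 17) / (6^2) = 1188037 / 1208700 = 0.98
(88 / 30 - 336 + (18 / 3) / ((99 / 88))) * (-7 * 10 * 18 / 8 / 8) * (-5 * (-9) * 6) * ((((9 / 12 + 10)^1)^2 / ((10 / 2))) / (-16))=-1288462707 / 512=-2516528.72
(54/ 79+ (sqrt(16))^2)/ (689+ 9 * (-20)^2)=1318/ 338831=0.00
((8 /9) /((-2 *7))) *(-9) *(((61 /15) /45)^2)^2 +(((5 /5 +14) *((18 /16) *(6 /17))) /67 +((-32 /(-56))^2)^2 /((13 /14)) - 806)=-3398298453705427124017 /4217317316001562500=-805.80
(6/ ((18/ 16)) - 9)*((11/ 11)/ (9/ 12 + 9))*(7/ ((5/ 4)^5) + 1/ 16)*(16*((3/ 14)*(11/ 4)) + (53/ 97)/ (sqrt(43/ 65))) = -4751791/ 568750 - 22894993*sqrt(2795)/ 2033362500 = -8.95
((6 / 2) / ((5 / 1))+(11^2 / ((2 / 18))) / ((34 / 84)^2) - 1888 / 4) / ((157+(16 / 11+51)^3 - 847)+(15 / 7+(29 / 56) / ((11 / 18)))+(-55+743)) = 332572439276 / 7772420662905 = 0.04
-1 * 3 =-3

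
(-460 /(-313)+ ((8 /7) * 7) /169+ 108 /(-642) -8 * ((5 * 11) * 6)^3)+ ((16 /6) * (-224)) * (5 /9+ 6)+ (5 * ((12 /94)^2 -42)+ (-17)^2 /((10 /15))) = -194107214634563653445 /675156254994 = -287499690.92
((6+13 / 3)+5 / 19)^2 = 364816 / 3249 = 112.29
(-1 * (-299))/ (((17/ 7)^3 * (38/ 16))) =820456/ 93347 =8.79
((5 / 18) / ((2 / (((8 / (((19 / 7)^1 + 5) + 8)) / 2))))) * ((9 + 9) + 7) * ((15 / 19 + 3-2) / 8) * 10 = 14875 / 7524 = 1.98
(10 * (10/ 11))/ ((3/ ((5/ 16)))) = 0.95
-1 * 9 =-9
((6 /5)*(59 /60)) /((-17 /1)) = -59 /850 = -0.07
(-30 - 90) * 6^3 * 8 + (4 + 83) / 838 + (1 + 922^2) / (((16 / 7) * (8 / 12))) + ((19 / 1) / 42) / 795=78460096376141 / 223846560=350508.39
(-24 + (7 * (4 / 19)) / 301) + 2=-17970 / 817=-22.00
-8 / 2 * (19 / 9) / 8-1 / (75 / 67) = -877 / 450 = -1.95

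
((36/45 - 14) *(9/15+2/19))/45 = -1474/7125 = -0.21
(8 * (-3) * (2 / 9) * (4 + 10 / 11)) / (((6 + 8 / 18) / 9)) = -11664 / 319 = -36.56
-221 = -221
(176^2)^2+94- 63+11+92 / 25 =23987815542 / 25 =959512621.68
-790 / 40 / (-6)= 79 / 24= 3.29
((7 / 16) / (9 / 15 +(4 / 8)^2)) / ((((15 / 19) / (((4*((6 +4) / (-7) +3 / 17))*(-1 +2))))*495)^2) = 32058244 / 379199464875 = 0.00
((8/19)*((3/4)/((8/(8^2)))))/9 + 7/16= 655/912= 0.72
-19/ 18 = -1.06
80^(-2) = 1 / 6400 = 0.00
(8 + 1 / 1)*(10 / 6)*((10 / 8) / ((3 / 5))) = 125 / 4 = 31.25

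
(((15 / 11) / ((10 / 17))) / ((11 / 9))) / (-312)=-153 / 25168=-0.01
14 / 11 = 1.27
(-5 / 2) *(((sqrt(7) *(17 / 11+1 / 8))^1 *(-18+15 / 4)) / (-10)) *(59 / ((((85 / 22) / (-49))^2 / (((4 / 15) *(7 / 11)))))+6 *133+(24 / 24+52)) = -745035579309 *sqrt(7) / 50864000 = -38753.91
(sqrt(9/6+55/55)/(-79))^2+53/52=1.02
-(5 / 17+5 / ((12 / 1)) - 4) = 671 / 204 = 3.29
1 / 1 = 1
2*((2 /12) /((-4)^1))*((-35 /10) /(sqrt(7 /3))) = sqrt(21) /24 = 0.19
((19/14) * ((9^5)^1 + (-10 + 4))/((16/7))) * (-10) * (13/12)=-24306035/64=-379781.80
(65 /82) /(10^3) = 0.00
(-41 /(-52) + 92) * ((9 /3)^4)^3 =2564202825 /52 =49311592.79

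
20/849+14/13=12146/11037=1.10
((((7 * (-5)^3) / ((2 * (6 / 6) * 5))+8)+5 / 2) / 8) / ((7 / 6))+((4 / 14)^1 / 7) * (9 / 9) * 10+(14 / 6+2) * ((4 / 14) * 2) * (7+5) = 4287 / 196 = 21.87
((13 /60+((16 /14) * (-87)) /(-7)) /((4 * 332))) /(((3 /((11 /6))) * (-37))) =-466367 /2600277120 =-0.00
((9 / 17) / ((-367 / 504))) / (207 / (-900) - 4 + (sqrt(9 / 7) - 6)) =0.08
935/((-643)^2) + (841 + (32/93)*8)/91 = 32450842486/3499018887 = 9.27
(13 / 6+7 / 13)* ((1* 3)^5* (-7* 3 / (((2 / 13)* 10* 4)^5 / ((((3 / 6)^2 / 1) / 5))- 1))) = -1138984119 / 14563473046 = -0.08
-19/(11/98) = -1862/11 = -169.27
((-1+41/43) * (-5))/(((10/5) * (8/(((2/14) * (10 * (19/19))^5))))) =62500/301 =207.64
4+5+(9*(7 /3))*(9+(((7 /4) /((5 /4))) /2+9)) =401.70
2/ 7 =0.29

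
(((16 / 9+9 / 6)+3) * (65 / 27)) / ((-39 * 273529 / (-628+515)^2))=-7214485 / 398805282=-0.02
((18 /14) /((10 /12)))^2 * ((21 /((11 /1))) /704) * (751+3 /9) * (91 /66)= 3560193 /532400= 6.69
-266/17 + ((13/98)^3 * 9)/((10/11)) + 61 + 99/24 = 7920298761/160002640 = 49.50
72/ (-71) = -72/ 71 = -1.01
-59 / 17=-3.47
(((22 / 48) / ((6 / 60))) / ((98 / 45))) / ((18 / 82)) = 11275 / 1176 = 9.59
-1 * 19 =-19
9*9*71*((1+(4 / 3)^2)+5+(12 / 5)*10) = 182754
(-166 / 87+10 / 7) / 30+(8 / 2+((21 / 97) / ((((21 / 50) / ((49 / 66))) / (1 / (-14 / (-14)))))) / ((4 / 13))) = 5.23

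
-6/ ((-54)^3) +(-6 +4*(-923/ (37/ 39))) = -3784647203/ 971028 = -3897.57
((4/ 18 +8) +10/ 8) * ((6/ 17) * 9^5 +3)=40277215/ 204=197437.33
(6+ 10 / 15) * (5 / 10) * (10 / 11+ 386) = 42560 / 33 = 1289.70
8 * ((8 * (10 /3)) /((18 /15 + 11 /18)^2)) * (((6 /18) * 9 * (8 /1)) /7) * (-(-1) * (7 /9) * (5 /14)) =11520000 /185983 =61.94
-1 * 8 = -8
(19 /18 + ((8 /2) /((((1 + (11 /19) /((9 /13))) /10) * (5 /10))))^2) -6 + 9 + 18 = 851926453 /443682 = 1920.13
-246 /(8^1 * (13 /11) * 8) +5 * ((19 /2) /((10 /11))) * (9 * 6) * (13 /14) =7619865 /2912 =2616.71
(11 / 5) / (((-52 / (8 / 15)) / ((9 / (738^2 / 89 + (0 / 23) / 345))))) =-979 / 29501550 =-0.00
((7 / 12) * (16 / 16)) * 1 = 7 / 12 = 0.58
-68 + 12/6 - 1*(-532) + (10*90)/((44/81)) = 2122.82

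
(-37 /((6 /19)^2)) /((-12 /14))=93499 /216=432.87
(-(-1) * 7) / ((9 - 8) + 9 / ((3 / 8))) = 7 / 25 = 0.28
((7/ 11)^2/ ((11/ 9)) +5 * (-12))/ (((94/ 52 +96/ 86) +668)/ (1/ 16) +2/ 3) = -133185663/ 23962458850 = -0.01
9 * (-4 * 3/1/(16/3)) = -81/4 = -20.25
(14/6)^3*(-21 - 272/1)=-100499/27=-3722.19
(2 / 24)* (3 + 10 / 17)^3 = 226981 / 58956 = 3.85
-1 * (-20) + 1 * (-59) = -39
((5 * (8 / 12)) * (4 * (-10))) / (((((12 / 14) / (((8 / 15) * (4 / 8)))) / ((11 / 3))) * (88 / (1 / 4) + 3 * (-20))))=-0.52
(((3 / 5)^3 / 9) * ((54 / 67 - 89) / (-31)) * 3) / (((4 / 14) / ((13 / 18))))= 537719 / 1038500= 0.52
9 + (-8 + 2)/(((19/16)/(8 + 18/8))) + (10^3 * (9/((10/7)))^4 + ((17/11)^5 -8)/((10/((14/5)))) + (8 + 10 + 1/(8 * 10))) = 1928112845743277/1223987600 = 1575271.55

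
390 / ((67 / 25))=9750 / 67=145.52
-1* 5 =-5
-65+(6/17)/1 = -1099/17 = -64.65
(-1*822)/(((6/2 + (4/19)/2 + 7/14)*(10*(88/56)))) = -798/55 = -14.51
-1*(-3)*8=24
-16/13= -1.23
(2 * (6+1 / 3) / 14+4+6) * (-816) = -62288 / 7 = -8898.29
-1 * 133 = -133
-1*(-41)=41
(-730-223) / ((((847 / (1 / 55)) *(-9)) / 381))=121031 / 139755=0.87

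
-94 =-94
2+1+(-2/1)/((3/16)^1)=-23/3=-7.67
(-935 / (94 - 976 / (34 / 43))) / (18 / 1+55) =15895 / 1415178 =0.01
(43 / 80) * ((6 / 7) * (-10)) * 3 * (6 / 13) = -1161 / 182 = -6.38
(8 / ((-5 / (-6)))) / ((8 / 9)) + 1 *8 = 94 / 5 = 18.80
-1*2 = -2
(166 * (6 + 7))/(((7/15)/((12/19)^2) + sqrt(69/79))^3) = 231.54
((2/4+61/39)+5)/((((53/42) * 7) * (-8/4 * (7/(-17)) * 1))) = 0.97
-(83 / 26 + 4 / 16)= -179 / 52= -3.44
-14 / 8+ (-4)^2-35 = -83 / 4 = -20.75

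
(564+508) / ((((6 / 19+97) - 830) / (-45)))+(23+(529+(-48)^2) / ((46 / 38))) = 777770756 / 320183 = 2429.14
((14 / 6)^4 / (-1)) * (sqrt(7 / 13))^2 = -16807 / 1053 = -15.96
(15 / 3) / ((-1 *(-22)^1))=5 / 22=0.23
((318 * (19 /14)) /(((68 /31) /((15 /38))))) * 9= 665415 /952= 698.97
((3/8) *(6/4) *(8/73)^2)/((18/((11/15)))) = 22/79935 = 0.00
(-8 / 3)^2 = 64 / 9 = 7.11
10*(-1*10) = -100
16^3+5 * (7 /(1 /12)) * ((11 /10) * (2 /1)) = 5020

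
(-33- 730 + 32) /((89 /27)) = -19737 /89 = -221.76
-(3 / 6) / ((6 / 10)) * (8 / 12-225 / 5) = 665 / 18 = 36.94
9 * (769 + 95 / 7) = 49302 / 7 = 7043.14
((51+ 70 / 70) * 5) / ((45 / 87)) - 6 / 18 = 1507 / 3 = 502.33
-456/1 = -456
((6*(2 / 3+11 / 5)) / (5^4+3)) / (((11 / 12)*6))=43 / 8635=0.00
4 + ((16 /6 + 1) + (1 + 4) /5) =26 /3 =8.67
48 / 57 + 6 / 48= 147 / 152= 0.97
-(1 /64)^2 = -1 /4096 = -0.00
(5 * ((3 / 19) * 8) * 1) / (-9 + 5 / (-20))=-0.68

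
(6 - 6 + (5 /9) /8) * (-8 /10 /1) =-1 /18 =-0.06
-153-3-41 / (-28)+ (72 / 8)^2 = -2059 / 28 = -73.54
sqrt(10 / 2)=sqrt(5)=2.24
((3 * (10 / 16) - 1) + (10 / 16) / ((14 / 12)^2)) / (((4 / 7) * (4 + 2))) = 523 / 1344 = 0.39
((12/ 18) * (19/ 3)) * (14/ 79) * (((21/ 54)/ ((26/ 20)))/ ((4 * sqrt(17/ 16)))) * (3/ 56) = 0.00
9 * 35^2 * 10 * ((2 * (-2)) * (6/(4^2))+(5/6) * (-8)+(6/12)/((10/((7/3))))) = -887512.50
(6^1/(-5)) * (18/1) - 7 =-143/5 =-28.60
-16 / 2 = -8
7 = 7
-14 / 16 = -7 / 8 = -0.88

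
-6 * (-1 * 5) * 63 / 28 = 135 / 2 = 67.50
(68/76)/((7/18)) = 306/133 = 2.30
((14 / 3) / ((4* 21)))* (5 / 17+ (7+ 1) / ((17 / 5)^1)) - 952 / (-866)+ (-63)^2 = 58449967 / 14722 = 3970.25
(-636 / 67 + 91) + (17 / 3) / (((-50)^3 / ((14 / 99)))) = 101369804527 / 1243687500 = 81.51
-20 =-20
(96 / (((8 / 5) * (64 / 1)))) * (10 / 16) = 75 / 128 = 0.59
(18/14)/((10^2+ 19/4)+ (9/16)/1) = 144/11795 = 0.01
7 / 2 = 3.50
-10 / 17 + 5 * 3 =245 / 17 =14.41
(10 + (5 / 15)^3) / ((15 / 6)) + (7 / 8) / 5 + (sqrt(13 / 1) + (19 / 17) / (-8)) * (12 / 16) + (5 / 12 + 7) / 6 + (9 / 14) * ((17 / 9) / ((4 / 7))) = 3 * sqrt(13) / 4 + 109369 / 14688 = 10.15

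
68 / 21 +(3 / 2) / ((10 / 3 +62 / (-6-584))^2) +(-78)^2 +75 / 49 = 6088.91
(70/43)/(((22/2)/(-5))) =-350/473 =-0.74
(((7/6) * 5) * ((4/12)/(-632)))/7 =-5/11376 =-0.00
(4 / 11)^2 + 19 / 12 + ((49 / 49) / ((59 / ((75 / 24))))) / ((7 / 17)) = 2211841 / 1199352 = 1.84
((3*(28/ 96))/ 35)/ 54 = 1/ 2160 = 0.00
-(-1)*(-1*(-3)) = 3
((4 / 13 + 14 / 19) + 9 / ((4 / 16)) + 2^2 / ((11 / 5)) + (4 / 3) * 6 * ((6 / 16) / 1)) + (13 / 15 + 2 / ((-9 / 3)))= 571422 / 13585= 42.06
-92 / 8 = -23 / 2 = -11.50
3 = 3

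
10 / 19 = 0.53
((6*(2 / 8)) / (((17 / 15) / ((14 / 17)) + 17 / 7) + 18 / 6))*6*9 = 17010 / 1429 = 11.90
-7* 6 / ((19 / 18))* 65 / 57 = -16380 / 361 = -45.37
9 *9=81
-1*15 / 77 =-15 / 77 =-0.19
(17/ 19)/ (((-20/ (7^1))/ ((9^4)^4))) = -220509402473369079/ 380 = -580287901245708.10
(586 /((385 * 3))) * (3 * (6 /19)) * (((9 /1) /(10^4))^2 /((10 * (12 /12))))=71199 /1828750000000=0.00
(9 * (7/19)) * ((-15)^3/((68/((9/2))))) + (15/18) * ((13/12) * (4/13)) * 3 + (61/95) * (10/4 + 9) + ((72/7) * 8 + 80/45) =-527678803/813960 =-648.29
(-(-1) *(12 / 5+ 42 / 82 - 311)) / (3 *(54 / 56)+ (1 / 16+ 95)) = -307552 / 97785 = -3.15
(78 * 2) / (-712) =-39 / 178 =-0.22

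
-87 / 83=-1.05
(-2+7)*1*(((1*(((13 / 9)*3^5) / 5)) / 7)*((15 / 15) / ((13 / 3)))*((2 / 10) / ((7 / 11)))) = 891 / 245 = 3.64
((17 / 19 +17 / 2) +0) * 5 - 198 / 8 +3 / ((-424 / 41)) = 176697 / 8056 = 21.93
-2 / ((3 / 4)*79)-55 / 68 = -13579 / 16116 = -0.84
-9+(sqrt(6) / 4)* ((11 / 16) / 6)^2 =-9+121* sqrt(6) / 36864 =-8.99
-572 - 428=-1000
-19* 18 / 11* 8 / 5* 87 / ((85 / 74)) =-17614368 / 4675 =-3767.78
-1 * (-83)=83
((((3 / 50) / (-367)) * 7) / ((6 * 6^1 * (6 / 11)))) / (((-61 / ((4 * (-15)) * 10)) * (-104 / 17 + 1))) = 1309 / 11686014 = 0.00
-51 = -51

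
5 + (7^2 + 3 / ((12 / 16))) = 58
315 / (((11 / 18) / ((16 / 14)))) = 6480 / 11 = 589.09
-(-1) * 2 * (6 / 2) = 6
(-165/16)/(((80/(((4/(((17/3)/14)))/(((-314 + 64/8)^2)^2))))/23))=-1771/529958785536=-0.00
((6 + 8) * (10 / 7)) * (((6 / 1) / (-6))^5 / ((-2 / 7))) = 70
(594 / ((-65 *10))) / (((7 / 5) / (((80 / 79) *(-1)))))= 4752 / 7189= 0.66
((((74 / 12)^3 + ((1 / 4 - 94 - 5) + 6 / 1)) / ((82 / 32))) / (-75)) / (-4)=30619 / 166050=0.18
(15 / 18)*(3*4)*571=5710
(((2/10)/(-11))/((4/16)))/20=-1/275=-0.00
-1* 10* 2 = -20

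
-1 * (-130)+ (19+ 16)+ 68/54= 4489/27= 166.26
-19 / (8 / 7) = -133 / 8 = -16.62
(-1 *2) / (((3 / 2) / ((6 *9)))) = -72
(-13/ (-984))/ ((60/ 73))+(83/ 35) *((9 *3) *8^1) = 211700467/ 413280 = 512.24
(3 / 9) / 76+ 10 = 2281 / 228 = 10.00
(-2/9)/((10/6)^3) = -6/125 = -0.05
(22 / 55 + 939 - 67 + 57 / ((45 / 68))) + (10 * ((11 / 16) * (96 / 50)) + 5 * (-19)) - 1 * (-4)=13211 / 15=880.73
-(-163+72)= 91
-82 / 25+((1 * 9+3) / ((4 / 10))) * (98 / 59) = 68662 / 1475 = 46.55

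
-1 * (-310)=310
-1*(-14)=14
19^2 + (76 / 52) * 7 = 4826 / 13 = 371.23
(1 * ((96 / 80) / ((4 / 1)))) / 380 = 3 / 3800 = 0.00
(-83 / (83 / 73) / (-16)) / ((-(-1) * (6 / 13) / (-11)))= -10439 / 96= -108.74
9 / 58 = 0.16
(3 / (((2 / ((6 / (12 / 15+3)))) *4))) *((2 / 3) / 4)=0.10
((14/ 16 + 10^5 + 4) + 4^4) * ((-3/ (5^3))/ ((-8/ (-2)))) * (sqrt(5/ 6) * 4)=-802087 * sqrt(30)/ 2000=-2196.61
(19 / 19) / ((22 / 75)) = 75 / 22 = 3.41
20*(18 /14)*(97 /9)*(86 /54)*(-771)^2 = 5509807580 /21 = 262371789.52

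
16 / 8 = 2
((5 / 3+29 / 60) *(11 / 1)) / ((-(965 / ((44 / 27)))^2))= -228932 / 3394315125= -0.00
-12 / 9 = -4 / 3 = -1.33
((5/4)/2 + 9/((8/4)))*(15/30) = 41/16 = 2.56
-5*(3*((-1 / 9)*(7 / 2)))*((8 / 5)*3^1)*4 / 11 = 112 / 11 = 10.18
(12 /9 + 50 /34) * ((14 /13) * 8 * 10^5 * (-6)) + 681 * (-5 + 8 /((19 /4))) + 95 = -4682298666 /323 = -14496280.70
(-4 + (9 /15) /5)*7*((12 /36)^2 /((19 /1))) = -679 /4275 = -0.16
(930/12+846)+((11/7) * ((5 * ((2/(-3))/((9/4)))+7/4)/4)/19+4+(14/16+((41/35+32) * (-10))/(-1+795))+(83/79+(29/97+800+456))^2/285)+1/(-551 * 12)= 251516557831659664997/38843785171426032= 6475.08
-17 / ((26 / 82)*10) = -697 / 130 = -5.36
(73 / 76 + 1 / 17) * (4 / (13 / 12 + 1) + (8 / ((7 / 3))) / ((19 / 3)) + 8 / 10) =3.32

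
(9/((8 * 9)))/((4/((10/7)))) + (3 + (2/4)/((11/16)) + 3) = 8343/1232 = 6.77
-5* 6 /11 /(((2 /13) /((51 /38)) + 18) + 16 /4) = -9945 /80641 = -0.12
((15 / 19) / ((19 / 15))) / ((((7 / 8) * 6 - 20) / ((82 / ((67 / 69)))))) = -5092200 / 1427033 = -3.57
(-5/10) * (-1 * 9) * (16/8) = 9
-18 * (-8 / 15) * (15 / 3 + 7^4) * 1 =115488 / 5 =23097.60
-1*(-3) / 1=3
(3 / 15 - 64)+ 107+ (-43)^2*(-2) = -18274 / 5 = -3654.80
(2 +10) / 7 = 12 / 7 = 1.71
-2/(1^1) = -2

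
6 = 6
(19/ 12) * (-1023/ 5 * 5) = -6479/ 4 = -1619.75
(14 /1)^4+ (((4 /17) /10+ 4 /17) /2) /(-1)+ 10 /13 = 42450387 /1105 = 38416.64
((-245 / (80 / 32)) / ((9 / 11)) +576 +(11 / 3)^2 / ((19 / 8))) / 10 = 39491 / 855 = 46.19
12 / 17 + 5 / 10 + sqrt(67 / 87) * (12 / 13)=4 * sqrt(5829) / 377 + 41 / 34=2.02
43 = 43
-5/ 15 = -1/ 3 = -0.33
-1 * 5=-5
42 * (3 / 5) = 126 / 5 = 25.20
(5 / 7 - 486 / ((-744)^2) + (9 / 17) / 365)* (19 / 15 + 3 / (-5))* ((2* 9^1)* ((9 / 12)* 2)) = 8593608879 / 667856560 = 12.87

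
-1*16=-16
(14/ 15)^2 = 196/ 225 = 0.87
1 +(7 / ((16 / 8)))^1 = 9 / 2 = 4.50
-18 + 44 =26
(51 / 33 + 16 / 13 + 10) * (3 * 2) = 10962 / 143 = 76.66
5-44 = -39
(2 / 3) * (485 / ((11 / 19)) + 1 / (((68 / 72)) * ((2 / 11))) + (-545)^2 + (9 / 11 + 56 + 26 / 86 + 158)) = 4793781602 / 24123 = 198722.45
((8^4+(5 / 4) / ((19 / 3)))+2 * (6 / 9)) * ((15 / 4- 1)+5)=28961347 / 912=31755.86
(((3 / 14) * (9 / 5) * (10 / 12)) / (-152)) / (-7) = 9 / 29792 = 0.00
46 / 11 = 4.18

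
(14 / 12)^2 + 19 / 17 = 1517 / 612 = 2.48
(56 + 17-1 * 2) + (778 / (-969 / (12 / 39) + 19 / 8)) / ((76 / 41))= 33897279 / 478325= 70.87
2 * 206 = 412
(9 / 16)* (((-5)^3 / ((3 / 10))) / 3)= -625 / 8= -78.12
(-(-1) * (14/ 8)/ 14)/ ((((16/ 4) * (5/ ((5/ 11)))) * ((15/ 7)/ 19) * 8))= 133/ 42240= 0.00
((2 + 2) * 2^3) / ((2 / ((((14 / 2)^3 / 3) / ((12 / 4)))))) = 5488 / 9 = 609.78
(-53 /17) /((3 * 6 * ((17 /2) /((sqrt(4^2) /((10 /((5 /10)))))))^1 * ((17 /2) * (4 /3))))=-53 /147390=-0.00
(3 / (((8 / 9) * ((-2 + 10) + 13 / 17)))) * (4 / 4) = 459 / 1192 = 0.39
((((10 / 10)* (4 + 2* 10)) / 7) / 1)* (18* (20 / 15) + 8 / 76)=10992 / 133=82.65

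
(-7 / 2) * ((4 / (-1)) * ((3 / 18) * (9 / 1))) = 21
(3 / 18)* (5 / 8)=5 / 48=0.10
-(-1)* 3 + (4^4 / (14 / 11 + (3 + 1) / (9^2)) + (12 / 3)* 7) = 132307 / 589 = 224.63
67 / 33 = 2.03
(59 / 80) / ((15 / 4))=0.20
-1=-1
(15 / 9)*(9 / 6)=5 / 2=2.50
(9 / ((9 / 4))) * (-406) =-1624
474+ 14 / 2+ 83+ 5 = 569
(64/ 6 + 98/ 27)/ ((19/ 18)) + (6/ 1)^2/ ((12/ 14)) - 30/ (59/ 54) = 94454/ 3363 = 28.09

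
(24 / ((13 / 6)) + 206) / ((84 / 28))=2822 / 39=72.36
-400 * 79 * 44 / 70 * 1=-139040 / 7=-19862.86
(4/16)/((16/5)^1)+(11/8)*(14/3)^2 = 17293/576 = 30.02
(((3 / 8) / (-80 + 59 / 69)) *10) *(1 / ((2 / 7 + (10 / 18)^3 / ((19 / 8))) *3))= -33450165 / 758030488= -0.04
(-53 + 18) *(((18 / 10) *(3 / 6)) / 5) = -63 / 10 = -6.30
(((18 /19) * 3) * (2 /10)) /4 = 27 /190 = 0.14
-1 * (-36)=36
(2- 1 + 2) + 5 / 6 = 23 / 6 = 3.83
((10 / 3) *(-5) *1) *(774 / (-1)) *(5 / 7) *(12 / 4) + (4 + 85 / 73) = 14128139 / 511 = 27648.02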